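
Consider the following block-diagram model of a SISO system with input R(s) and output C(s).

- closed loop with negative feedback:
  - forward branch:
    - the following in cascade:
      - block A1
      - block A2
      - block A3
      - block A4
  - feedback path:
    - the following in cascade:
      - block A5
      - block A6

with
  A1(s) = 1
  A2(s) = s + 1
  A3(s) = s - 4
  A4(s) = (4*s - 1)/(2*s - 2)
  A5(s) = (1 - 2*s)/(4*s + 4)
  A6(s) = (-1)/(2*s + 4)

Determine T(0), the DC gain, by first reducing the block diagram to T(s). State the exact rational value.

Reducing step by step:

1. combine A1, A2, A3, A4 in series -> (4*s^3 - 13*s^2 - 13*s + 4)/(2*s - 2)
2. cascade A5, A6 -> (2*s - 1)/(8*s^2 + 24*s + 16)
3. apply the feedback formula to (A1*A2*A3*A4), (A5*A6) -> (32*s^4 - 40*s^3 - 312*s^2 - 176*s + 64)/(8*s^3 - 22*s^2 + 41*s - 36)
Step 3 gives the overall T(s). Then T(0) = 64/(-36) = -16/9.

Answer: -16/9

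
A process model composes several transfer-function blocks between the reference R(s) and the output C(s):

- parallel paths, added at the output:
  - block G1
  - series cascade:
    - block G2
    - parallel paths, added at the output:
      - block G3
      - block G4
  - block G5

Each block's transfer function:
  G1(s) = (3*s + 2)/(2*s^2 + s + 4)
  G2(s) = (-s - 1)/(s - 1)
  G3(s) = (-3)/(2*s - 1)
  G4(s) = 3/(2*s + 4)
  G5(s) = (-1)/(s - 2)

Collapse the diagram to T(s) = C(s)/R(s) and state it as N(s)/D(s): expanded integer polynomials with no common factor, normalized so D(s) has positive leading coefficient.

Reducing step by step:

Step 1: combine G3, G4 in parallel; result (-15)/(4*s^2 + 6*s - 4)
Step 2: cascade G2, (G3+G4); result (15*s + 15)/(4*s^3 + 2*s^2 - 10*s + 4)
Step 3: sum the parallel branches G1, (G2*(G3+G4)), G5; the result is T(s) itself (integer coefficients, no common factor, positive leading denominator coefficient)

Answer: (4*s^5 + 12*s^4 - 67*s^3 + 23*s^2 - 30*s - 152)/(8*s^6 - 8*s^5 - 18*s^4 + 10*s^3 - 48*s^2 + 88*s - 32)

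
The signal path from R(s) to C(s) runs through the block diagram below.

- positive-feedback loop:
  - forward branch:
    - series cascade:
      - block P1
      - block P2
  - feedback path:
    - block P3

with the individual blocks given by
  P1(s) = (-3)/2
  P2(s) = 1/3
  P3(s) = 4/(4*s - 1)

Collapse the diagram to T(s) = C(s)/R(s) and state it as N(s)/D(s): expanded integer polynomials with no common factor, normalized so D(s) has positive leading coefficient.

Reducing step by step:

Step 1. combine P1, P2 in series, giving (-1)/2
Step 2. apply the feedback formula to (P1*P2), P3: this yields T(s), and no further normalization is needed

Answer: (1 - 4*s)/(8*s + 2)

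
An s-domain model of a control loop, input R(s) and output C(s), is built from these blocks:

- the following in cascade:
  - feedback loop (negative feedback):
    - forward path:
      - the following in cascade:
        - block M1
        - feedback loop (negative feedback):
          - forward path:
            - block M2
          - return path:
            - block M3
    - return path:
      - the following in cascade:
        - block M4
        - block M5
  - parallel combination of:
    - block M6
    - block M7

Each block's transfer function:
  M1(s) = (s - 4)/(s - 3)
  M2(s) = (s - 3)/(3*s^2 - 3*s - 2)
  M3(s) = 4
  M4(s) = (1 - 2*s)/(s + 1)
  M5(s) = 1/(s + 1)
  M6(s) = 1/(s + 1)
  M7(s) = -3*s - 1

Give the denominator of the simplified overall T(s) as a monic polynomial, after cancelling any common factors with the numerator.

First reduce the diagram to T(s).

(1) close the feedback loop around M2, M3: (s - 3)/(3*s^2 + s - 14)
(2) series reduction of M1, [M2/(1+M2*M3)]: (s - 4)/(3*s^2 + s - 14)
(3) reduce the series chain M4, M5: (1 - 2*s)/(s^2 + 2*s + 1)
(4) close the feedback loop around (M1*[M2/(1+M2*M3)]), (M4*M5): (s^3 - 2*s^2 - 7*s - 4)/(3*s^4 + 7*s^3 - 11*s^2 - 18*s - 18)
(5) combine M6, M7 in parallel: (-3*s^2 - 4*s)/(s + 1)
(6) reduce the series chain [(M1*[M2/(1+M2*M3)])/(1+(M1*[M2/(1+M2*M3)])*(M4*M5))], (M6+M7): (-3*s^4 + 5*s^3 + 24*s^2 + 16*s)/(3*s^4 + 7*s^3 - 11*s^2 - 18*s - 18)
T(s) is the step-6 result (common factors already cancelled). Leading coefficient of the denominator: 3. Divide through by 3 for the monic polynomial.

Answer: s^4 + 7*s^3/3 - 11*s^2/3 - 6*s - 6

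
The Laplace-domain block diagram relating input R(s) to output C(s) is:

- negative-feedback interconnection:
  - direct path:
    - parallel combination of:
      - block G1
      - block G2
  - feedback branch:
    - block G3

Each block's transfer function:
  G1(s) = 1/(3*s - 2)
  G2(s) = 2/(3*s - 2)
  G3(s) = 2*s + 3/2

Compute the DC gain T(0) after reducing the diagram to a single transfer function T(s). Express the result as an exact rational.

1. add G1, G2 (parallel) gives 3/(3*s - 2)
2. collapse the loop ((G1+G2) forward, G3 return) gives 6/(18*s + 5)
Evaluating the step-2 result (the overall T(s)) at s = 0 gives T(0) = 6/5.

Hence the answer: 6/5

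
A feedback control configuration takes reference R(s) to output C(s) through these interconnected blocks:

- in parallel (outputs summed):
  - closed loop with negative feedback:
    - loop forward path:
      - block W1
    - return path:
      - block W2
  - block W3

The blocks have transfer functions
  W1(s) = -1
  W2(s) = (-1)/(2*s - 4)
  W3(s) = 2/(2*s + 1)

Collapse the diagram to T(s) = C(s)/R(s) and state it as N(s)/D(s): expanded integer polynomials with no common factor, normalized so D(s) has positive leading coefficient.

First reduce the diagram to T(s).

Step 1 - apply the feedback formula to W1, W2, giving (4 - 2*s)/(2*s - 3)
Step 2 - reduce the parallel group [W1/(1+W1*W2)], W3; the result is T(s) itself (integer coefficients, no common factor, positive leading denominator coefficient)

Answer: (-4*s^2 + 10*s - 2)/(4*s^2 - 4*s - 3)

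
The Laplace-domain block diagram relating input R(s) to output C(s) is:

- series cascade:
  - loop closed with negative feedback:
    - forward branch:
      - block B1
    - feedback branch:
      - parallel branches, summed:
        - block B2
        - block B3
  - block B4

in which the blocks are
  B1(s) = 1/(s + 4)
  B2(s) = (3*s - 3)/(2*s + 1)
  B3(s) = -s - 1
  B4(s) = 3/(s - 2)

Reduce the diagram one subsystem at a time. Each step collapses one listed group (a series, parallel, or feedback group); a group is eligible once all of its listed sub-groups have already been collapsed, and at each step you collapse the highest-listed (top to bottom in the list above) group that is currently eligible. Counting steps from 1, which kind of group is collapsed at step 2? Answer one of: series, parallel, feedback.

Step 1: add B2, B3 (parallel)
Step 2: reduce the feedback loop with forward B1 and return (B2+B3)
Step 3: reduce the series chain [B1/(1+B1*(B2+B3))], B4
Step 2 collapses a feedback group.

Hence the answer: feedback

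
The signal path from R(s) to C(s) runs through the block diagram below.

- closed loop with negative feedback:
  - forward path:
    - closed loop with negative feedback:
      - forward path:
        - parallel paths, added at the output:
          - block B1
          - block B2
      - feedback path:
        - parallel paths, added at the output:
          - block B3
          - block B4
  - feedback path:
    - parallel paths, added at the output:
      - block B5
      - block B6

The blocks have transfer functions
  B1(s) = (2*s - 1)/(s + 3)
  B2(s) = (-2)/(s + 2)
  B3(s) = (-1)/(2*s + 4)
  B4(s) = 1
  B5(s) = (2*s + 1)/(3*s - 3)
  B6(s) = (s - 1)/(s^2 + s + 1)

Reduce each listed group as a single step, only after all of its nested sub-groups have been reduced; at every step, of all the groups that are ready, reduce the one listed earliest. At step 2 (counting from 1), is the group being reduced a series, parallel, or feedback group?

(1) parallel reduction of B1, B2
(2) reduce the parallel group B3, B4
(3) close the feedback loop around (B1+B2), (B3+B4)
(4) sum the parallel branches B5, B6
(5) reduce the feedback loop with forward [(B1+B2)/(1+(B1+B2)*(B3+B4))] and return (B5+B6)
The group at step 2 is a parallel group.

Final answer: parallel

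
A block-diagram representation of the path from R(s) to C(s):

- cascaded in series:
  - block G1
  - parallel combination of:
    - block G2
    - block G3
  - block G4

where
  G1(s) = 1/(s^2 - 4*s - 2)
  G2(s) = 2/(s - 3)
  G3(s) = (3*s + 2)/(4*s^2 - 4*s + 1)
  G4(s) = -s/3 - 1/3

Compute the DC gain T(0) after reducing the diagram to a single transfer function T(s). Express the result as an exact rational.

(1) add G2, G3 (parallel): (11*s^2 - 15*s - 4)/(4*s^3 - 16*s^2 + 13*s - 3)
(2) reduce the series chain G1, (G2+G3), G4: (-11*s^3 + 4*s^2 + 19*s + 4)/(12*s^5 - 96*s^4 + 207*s^3 - 69*s^2 - 42*s + 18)
DC gain: substitute s = 0 into T(s) from step 2: T(0) = 4/18 = 2/9.

Answer: 2/9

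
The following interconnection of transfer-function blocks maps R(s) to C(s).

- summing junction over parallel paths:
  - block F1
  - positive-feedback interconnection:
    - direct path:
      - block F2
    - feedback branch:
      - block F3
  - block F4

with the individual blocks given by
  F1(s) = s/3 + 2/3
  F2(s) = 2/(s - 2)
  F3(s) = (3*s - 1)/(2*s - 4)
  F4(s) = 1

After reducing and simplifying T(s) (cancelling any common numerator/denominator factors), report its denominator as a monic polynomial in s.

Step 1: feedback reduction of F2, F3 -> (2*s - 4)/(s^2 - 7*s + 5)
Step 2: combine F1, [F2/(1-F2*F3)], F4 in parallel -> (s^3 - 2*s^2 - 24*s + 13)/(3*s^2 - 21*s + 15)
Step 2 gives the fully reduced T(s), with no common factor left to cancel. The denominator's leading coefficient is 3, so divide each of its coefficients by 3 to get the monic form.

Hence the answer: s^2 - 7*s + 5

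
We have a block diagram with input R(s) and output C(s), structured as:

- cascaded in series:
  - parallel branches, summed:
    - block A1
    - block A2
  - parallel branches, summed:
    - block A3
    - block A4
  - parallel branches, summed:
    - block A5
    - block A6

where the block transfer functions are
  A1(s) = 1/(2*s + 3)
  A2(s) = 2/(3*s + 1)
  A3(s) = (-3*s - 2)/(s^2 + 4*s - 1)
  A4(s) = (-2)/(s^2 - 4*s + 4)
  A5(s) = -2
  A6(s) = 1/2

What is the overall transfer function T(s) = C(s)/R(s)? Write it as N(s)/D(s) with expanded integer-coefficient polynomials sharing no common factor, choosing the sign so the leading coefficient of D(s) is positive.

First reduce the diagram to T(s).

Step 1: combine A1, A2 in parallel -> (7*s + 7)/(6*s^2 + 11*s + 3)
Step 2: sum the parallel branches A3, A4 -> (-3*s^3 + 8*s^2 - 12*s - 6)/(s^4 - 13*s^2 + 20*s - 4)
Step 3: reduce the parallel group A5, A6 -> (-3)/2
Step 4: combine (A1+A2), (A3+A4), (A5+A6) in series: this yields T(s), and no further normalization is needed

Answer: (63*s^4 - 105*s^3 + 84*s^2 + 378*s + 126)/(12*s^6 + 22*s^5 - 150*s^4 - 46*s^3 + 314*s^2 + 32*s - 24)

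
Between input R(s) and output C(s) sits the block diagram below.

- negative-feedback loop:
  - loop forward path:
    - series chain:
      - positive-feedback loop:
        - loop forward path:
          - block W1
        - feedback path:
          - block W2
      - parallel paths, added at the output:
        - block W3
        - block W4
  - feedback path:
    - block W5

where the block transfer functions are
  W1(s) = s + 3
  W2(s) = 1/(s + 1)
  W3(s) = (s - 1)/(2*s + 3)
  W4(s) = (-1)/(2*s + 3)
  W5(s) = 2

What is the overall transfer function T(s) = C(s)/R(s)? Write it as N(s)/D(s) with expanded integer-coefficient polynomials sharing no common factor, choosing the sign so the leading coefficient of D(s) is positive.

(1) reduce the feedback loop with forward W1 and return W2 -> -s^2/2 - 2*s - 3/2
(2) reduce the parallel group W3, W4 -> (s - 2)/(2*s + 3)
(3) cascade [W1/(1-W1*W2)], (W3+W4) -> (-s^3 - 2*s^2 + 5*s + 6)/(4*s + 6)
(4) collapse the loop (([W1/(1-W1*W2)]*(W3+W4)) forward, W5 return): this yields T(s), and no further normalization is needed

Therefore the answer is (s^3 + 2*s^2 - 5*s - 6)/(2*s^3 + 4*s^2 - 14*s - 18).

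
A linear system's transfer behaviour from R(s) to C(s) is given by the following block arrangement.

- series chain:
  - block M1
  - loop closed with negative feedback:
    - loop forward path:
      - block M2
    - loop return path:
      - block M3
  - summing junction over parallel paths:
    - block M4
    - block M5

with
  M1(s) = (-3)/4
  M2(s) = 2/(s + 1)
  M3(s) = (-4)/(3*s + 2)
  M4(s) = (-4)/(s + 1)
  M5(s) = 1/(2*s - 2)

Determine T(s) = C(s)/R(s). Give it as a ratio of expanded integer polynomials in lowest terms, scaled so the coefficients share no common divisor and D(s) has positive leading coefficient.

Reducing step by step:

Step 1 - reduce the feedback loop with forward M2 and return M3 = (6*s + 4)/(3*s^2 + 5*s - 6)
Step 2 - combine M4, M5 in parallel = (9 - 7*s)/(2*s^2 - 2)
Step 3 - cascade M1, [M2/(1+M2*M3)], (M4+M5), giving the overall T(s)

Answer: (63*s^2 - 39*s - 54)/(12*s^4 + 20*s^3 - 36*s^2 - 20*s + 24)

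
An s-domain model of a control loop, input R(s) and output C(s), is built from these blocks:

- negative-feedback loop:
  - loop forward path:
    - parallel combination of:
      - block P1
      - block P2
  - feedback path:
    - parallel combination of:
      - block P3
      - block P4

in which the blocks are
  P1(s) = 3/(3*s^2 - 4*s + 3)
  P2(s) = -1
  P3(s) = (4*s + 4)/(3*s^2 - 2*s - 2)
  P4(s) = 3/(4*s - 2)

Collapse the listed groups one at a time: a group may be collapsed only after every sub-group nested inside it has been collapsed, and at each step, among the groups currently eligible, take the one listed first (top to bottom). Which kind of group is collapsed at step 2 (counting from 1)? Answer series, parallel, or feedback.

Answer: parallel

Working:
Step 1. combine P1, P2 in parallel
Step 2. parallel reduction of P3, P4
Step 3. reduce the feedback loop with forward (P1+P2) and return (P3+P4)
At step 2 the group reduced is parallel.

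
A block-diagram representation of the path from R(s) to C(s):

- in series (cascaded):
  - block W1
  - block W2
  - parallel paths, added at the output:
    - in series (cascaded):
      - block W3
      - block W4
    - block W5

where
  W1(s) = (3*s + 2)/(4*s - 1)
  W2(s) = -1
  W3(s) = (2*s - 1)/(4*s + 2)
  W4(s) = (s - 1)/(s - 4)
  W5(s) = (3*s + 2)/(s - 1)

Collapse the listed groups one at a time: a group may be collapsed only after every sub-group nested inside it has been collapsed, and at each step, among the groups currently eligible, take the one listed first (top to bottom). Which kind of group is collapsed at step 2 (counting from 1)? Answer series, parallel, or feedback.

Step 1: cascade W3, W4
Step 2: sum the parallel branches (W3*W4), W5
Step 3: reduce the series chain W1, W2, ((W3*W4)+W5)
At step 2 the group reduced is parallel.

Therefore the answer is parallel.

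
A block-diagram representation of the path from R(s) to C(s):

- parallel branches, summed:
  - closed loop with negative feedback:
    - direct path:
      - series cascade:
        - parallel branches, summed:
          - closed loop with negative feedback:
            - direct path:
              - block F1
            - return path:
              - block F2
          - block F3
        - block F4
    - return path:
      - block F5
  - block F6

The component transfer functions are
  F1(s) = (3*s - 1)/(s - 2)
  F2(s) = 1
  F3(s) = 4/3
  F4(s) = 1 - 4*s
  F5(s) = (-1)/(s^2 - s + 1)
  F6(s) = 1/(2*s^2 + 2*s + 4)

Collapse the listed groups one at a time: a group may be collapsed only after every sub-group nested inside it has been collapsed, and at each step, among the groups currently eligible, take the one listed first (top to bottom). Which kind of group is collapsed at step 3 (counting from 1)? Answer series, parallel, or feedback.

The answer is series.

Reasoning:
[1] reduce the feedback loop with forward F1 and return F2
[2] combine [F1/(1+F1*F2)], F3 in parallel
[3] multiply ([F1/(1+F1*F2)]+F3), F4 (series)
[4] feedback reduction of (([F1/(1+F1*F2)]+F3)*F4), F5
[5] combine [(([F1/(1+F1*F2)]+F3)*F4)/(1+(([F1/(1+F1*F2)]+F3)*F4)*F5)], F6 in parallel
So the answer for step 3 is series.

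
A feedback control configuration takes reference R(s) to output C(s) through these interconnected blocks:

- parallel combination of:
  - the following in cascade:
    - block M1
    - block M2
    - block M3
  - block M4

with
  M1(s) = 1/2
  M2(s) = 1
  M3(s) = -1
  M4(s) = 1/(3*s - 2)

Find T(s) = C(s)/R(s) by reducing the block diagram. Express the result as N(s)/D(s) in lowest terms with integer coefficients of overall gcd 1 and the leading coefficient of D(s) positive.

Answer: (4 - 3*s)/(6*s - 4)

Working:
1. series reduction of M1, M2, M3, giving (-1)/2
2. parallel reduction of (M1*M2*M3), M4; the result is T(s) itself (integer coefficients, no common factor, positive leading denominator coefficient)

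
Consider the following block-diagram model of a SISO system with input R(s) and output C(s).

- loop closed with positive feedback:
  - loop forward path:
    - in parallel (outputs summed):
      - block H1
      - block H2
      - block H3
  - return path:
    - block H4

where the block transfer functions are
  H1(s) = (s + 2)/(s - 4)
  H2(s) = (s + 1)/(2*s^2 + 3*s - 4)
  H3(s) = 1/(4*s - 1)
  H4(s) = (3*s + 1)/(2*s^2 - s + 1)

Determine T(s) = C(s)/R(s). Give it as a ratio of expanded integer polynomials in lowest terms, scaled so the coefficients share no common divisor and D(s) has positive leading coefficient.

The answer is (16*s^6 + 56*s^5 - 58*s^4 - 77*s^3 + 102*s^2 - 91*s + 28)/(16*s^6 - 76*s^5 - 192*s^4 + 216*s^3 + 35*s^2 + 75*s - 44).

Reasoning:
(1) sum the parallel branches H1, H2, H3, giving (8*s^4 + 32*s^3 - 17*s^2 - 63*s + 28)/(8*s^4 - 22*s^3 - 59*s^2 + 80*s - 16)
(2) collapse the loop ((H1+H2+H3) forward, H4 return) - this is the overall T(s), already in the required normalized form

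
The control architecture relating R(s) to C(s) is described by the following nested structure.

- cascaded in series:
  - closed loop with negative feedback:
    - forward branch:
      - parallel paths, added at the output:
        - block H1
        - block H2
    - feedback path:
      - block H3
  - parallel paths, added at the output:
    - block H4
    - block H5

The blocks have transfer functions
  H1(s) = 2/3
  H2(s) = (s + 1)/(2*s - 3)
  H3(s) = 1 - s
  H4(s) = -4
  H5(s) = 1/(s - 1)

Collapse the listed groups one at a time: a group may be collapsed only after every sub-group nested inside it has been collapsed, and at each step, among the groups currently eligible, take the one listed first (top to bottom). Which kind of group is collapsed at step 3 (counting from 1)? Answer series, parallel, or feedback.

[1] sum the parallel branches H1, H2
[2] reduce the feedback loop with forward (H1+H2) and return H3
[3] add H4, H5 (parallel)
[4] combine [(H1+H2)/(1+(H1+H2)*H3)], (H4+H5) in series
Step 3 collapses a parallel group.

Final answer: parallel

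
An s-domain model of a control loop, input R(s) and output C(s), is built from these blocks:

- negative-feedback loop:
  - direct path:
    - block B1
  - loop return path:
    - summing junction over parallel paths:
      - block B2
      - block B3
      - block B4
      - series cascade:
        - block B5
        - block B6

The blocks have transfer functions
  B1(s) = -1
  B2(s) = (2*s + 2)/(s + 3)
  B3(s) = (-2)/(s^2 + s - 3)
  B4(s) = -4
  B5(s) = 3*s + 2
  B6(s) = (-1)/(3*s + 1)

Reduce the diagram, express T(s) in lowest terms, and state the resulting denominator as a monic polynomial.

Answer: s^4 + 65*s^3/12 + 7*s^2/2 - 10*s - 17/4

Working:
(1) combine B5, B6 in series gives (-3*s - 2)/(3*s + 1)
(2) add B2, B3, B4, (B5*B6) (parallel) gives (-9*s^4 - 52*s^3 - 38*s^2 + 93*s + 42)/(3*s^4 + 13*s^3 + 4*s^2 - 27*s - 9)
(3) feedback reduction of B1, (B2+B3+B4+(B5*B6)) gives (-3*s^4 - 13*s^3 - 4*s^2 + 27*s + 9)/(12*s^4 + 65*s^3 + 42*s^2 - 120*s - 51)
T(s) is the step-3 result (common factors already cancelled). Leading coefficient of the denominator: 12. Divide through by 12 for the monic polynomial.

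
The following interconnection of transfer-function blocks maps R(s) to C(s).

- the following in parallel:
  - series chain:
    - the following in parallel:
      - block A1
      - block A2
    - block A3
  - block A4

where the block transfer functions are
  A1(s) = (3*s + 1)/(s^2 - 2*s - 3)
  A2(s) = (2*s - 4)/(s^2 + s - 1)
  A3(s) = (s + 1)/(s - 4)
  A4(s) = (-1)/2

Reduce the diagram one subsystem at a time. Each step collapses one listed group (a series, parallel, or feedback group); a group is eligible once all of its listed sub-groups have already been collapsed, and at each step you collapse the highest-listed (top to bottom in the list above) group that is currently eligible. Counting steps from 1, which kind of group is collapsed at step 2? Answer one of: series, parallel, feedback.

Step 1 - reduce the parallel group A1, A2
Step 2 - reduce the series chain (A1+A2), A3
Step 3 - reduce the parallel group ((A1+A2)*A3), A4
So the answer for step 2 is series.

Hence the answer: series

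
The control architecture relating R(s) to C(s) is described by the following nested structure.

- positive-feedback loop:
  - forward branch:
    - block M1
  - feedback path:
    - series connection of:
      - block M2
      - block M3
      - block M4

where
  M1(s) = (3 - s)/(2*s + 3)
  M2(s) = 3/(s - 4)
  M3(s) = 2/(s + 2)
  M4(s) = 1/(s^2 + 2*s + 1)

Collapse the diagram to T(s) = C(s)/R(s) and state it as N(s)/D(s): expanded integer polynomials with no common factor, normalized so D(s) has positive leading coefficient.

First reduce the diagram to T(s).

Step 1 - series reduction of M2, M3, M4, giving 6/(s^4 - 11*s^2 - 18*s - 8)
Step 2 - apply the feedback formula to M1, (M2*M3*M4); the result is T(s) itself (integer coefficients, no common factor, positive leading denominator coefficient)

Answer: (-s^5 + 3*s^4 + 11*s^3 - 15*s^2 - 46*s - 24)/(2*s^5 + 3*s^4 - 22*s^3 - 69*s^2 - 64*s - 42)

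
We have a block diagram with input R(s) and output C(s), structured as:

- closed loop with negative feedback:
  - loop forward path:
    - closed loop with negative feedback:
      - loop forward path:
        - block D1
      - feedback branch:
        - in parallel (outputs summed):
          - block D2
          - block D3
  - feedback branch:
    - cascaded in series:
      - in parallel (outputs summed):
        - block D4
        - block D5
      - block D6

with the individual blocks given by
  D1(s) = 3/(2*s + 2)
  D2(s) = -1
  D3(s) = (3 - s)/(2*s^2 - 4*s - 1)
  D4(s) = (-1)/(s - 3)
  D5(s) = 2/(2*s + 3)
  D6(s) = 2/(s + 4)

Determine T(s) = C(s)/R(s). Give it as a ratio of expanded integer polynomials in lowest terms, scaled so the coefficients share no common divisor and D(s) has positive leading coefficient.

Reducing step by step:

Step 1 - add D2, D3 (parallel) gives (-2*s^2 + 3*s + 4)/(2*s^2 - 4*s - 1)
Step 2 - collapse the loop (D1 forward, (D2+D3) return) gives (6*s^2 - 12*s - 3)/(4*s^3 - 10*s^2 - s + 10)
Step 3 - parallel reduction of D4, D5 gives (-9)/(2*s^2 - 3*s - 9)
Step 4 - series reduction of (D4+D5), D6 gives (-18)/(2*s^3 + 5*s^2 - 21*s - 36)
Step 5 - feedback reduction of [D1/(1+D1*(D2+D3))], ((D4+D5)*D6), giving the overall T(s)

Answer: (12*s^5 + 6*s^4 - 192*s^3 + 21*s^2 + 495*s + 108)/(8*s^6 - 136*s^4 + 81*s^3 + 323*s^2 + 42*s - 306)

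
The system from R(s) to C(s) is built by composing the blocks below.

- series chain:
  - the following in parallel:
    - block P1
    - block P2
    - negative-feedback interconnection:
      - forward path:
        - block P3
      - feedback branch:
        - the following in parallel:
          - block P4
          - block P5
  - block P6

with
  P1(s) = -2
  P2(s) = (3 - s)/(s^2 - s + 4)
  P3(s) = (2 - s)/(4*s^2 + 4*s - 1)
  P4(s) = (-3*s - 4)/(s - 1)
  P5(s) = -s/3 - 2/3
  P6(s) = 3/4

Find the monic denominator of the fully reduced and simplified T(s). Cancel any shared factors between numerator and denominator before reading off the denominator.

Step 1: reduce the parallel group P4, P5: (-s^2 - 10*s - 10)/(3*s - 3)
Step 2: collapse the loop (P3 forward, (P4+P5) return): (-3*s^2 + 9*s - 6)/(13*s^3 + 8*s^2 - 25*s - 17)
Step 3: add P1, P2, [P3/(1+P3*(P4+P5))] (parallel): (-26*s^5 - 6*s^4 + 5*s^3 - 58*s^2 + 150*s + 61)/(13*s^5 - 5*s^4 + 19*s^3 + 40*s^2 - 83*s - 68)
Step 4: reduce the series chain (P1+P2+[P3/(1+P3*(P4+P5))]), P6: (-78*s^5 - 18*s^4 + 15*s^3 - 174*s^2 + 450*s + 183)/(52*s^5 - 20*s^4 + 76*s^3 + 160*s^2 - 332*s - 272)
That last expression is T(s), already simplified. Scaling its denominator by 1/52 (the reciprocal of the leading coefficient) yields the monic denominator.

Final answer: s^5 - 5*s^4/13 + 19*s^3/13 + 40*s^2/13 - 83*s/13 - 68/13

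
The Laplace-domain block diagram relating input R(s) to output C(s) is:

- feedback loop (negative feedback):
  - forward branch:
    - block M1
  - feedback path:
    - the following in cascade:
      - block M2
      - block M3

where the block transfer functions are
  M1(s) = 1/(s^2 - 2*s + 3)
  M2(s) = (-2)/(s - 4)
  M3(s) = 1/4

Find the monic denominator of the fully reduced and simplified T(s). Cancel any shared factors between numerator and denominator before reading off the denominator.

Step 1. reduce the series chain M2, M3 = (-1)/(2*s - 8)
Step 2. apply the feedback formula to M1, (M2*M3) = (2*s - 8)/(2*s^3 - 12*s^2 + 22*s - 25)
T(s) is the step-2 result (common factors already cancelled). Leading coefficient of the denominator: 2. Divide through by 2 for the monic polynomial.

Answer: s^3 - 6*s^2 + 11*s - 25/2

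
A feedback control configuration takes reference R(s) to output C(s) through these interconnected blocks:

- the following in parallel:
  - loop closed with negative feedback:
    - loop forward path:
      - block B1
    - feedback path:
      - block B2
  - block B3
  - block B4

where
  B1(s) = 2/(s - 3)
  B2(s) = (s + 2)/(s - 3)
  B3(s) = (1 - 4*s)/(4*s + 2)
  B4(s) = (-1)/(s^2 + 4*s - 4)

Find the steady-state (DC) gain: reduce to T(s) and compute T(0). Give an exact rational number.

Reducing step by step:

Step 1. collapse the loop (B1 forward, B2 return), giving (2*s - 6)/(s^2 - 4*s + 13)
Step 2. combine [B1/(1+B1*B2)], B3, B4 in parallel, giving (-4*s^5 + 9*s^4 + 36*s^3 - 389*s^2 + 264*s - 30)/(4*s^5 + 2*s^4 - 28*s^3 + 258*s^2 - 72*s - 104)
Evaluating the step-2 result (the overall T(s)) at s = 0 gives T(0) = -30/(-104) = 15/52.

Answer: 15/52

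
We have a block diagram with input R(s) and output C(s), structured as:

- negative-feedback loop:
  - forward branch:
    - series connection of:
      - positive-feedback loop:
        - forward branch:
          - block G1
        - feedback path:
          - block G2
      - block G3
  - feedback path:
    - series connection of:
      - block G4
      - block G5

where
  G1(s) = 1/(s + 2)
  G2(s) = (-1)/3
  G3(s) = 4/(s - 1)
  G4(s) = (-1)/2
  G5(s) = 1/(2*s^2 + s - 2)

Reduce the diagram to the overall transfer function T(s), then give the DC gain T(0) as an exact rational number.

Step 1 - collapse the loop (G1 forward, G2 return); result 3/(3*s + 7)
Step 2 - reduce the series chain [G1/(1-G1*G2)], G3; result 12/(3*s^2 + 4*s - 7)
Step 3 - cascade G4, G5; result (-1)/(4*s^2 + 2*s - 4)
Step 4 - reduce the feedback loop with forward ([G1/(1-G1*G2)]*G3) and return (G4*G5); result (24*s^2 + 12*s - 24)/(6*s^4 + 11*s^3 - 16*s^2 - 15*s + 8)
Evaluating the step-4 result (the overall T(s)) at s = 0 gives T(0) = -24/8 = -3.

Answer: -3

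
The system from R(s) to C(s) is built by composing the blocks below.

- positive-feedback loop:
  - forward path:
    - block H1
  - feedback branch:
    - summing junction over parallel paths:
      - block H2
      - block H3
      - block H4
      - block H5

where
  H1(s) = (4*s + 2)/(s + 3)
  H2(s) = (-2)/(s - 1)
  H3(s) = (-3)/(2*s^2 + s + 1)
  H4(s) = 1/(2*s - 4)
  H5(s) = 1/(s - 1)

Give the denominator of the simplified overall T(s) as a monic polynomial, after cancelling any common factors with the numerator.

The answer is s^5 + 5*s^4/2 - 9*s^3/2 - 17*s^2 - 3*s/2 + 15/2.

Reasoning:
(1) add H2, H3, H4, H5 (parallel), giving (-2*s^3 - s^2 + 20*s - 9)/(4*s^4 - 10*s^3 + 4*s^2 - 2*s + 4)
(2) close the feedback loop around H1, (H2+H3+H4+H5), giving (8*s^5 - 16*s^4 - 2*s^3 + 6*s + 4)/(2*s^5 + 5*s^4 - 9*s^3 - 34*s^2 - 3*s + 15)
That last expression is T(s), already simplified. Scaling its denominator by 1/2 (the reciprocal of the leading coefficient) yields the monic denominator.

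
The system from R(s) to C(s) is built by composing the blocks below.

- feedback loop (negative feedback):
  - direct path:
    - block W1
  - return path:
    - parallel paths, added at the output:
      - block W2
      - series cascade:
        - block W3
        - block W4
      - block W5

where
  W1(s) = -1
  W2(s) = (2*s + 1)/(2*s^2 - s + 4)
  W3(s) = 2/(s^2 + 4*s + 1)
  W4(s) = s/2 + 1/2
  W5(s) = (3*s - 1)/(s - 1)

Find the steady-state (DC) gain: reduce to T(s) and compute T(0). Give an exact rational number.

Reducing step by step:

(1) multiply W3, W4 (series) = (s + 1)/(s^2 + 4*s + 1)
(2) add W2, (W3*W4), W5 (parallel) = (6*s^5 + 23*s^4 + 5*s^3 + 42*s^2 - 7*s - 9)/(2*s^5 + 5*s^4 - 5*s^3 + 13*s^2 - 11*s - 4)
(3) apply the feedback formula to W1, (W2+(W3*W4)+W5) = (2*s^5 + 5*s^4 - 5*s^3 + 13*s^2 - 11*s - 4)/(4*s^5 + 18*s^4 + 10*s^3 + 29*s^2 + 4*s - 5)
Step 3 gives the overall T(s). Then T(0) = -4/(-5) = 4/5.

Answer: 4/5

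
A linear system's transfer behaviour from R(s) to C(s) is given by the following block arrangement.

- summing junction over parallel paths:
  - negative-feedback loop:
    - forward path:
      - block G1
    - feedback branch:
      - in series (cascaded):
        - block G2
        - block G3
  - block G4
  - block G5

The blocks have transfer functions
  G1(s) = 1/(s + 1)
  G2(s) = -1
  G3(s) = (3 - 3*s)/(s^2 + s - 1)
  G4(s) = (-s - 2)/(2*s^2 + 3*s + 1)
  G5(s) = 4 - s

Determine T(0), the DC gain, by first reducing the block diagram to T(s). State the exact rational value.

Answer: 9/4

Working:
Step 1: multiply G2, G3 (series): (3*s - 3)/(s^2 + s - 1)
Step 2: close the feedback loop around G1, (G2*G3): (s^2 + s - 1)/(s^3 + 2*s^2 + 3*s - 4)
Step 3: combine [G1/(1+G1*(G2*G3))], G4, G5 in parallel: (-2*s^6 + s^5 + 16*s^4 + 50*s^3 + 16*s^2 - 36*s - 9)/(2*s^5 + 7*s^4 + 13*s^3 + 3*s^2 - 9*s - 4)
That last expression is T(s); at s = 0 only the constant terms survive, so T(0) = -9/(-4) = 9/4.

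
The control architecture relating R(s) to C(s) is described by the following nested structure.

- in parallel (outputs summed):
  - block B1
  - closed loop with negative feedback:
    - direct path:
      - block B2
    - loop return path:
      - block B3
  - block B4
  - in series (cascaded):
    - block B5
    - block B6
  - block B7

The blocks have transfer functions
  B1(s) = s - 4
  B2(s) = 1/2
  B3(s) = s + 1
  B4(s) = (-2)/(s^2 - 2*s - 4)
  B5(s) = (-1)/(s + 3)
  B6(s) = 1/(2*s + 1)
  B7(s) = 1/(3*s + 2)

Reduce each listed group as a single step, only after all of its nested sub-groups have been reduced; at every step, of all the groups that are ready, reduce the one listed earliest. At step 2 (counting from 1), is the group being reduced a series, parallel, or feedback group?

Step 1: apply the feedback formula to B2, B3
Step 2: multiply B5, B6 (series)
Step 3: sum the parallel branches B1, [B2/(1+B2*B3)], B4, (B5*B6), B7
At step 2 the group reduced is series.

Hence the answer: series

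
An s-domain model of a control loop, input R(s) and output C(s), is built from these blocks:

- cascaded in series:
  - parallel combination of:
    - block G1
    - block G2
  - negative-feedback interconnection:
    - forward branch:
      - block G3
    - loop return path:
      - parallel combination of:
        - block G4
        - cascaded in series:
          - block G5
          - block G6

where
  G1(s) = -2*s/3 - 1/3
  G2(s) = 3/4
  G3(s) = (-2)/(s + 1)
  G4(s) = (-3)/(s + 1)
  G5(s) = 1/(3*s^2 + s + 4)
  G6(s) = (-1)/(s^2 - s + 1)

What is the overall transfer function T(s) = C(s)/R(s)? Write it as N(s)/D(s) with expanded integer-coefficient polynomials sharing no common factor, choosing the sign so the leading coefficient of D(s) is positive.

[1] add G1, G2 (parallel) -> 5/12 - 2*s/3
[2] combine G5, G6 in series -> (-1)/(3*s^4 - 2*s^3 + 6*s^2 - 3*s + 4)
[3] add G4, (G5*G6) (parallel) -> (-9*s^4 + 6*s^3 - 18*s^2 + 8*s - 13)/(3*s^5 + s^4 + 4*s^3 + 3*s^2 + s + 4)
[4] feedback reduction of G3, (G4+(G5*G6)) -> (-6*s^5 - 2*s^4 - 8*s^3 - 6*s^2 - 2*s - 8)/(3*s^6 + 4*s^5 + 23*s^4 - 5*s^3 + 40*s^2 - 11*s + 30)
[5] series reduction of (G1+G2), [G3/(1+G3*(G4+(G5*G6)))]; the result is T(s) itself (integer coefficients, no common factor, positive leading denominator coefficient)

Therefore the answer is (24*s^6 - 7*s^5 + 27*s^4 + 4*s^3 - 7*s^2 + 27*s - 20)/(18*s^6 + 24*s^5 + 138*s^4 - 30*s^3 + 240*s^2 - 66*s + 180).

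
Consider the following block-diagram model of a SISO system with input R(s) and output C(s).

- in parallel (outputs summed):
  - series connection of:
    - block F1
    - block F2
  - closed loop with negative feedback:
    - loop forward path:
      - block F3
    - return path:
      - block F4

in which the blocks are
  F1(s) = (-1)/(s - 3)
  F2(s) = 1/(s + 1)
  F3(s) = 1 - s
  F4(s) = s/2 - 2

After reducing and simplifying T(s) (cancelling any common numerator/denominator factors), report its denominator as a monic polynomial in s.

Reducing step by step:

1. multiply F1, F2 (series), giving (-1)/(s^2 - 2*s - 3)
2. feedback reduction of F3, F4, giving (2*s - 2)/(s^2 - 5*s + 2)
3. add (F1*F2), [F3/(1+F3*F4)] (parallel), giving (2*s^3 - 7*s^2 + 3*s + 4)/(s^4 - 7*s^3 + 9*s^2 + 11*s - 6)
T(s) is the step-3 result (common factors already cancelled). Leading coefficient of the denominator: 1, so no rescaling is needed.

Answer: s^4 - 7*s^3 + 9*s^2 + 11*s - 6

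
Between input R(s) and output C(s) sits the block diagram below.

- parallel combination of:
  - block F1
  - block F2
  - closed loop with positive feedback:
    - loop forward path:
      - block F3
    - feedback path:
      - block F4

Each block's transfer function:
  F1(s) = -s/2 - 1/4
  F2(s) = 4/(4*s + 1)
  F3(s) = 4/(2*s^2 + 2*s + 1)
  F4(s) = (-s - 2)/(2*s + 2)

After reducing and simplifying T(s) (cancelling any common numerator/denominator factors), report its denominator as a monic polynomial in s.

Step 1: apply the feedback formula to F3, F4: (4*s + 4)/(2*s^3 + 4*s^2 + 5*s + 5)
Step 2: add F1, F2, [F3/(1-F3*F4)] (parallel): (-16*s^5 - 44*s^4 - 34*s^3 + 54*s^2 + 125*s + 91)/(32*s^4 + 72*s^3 + 96*s^2 + 100*s + 20)
T(s) is the step-2 result (common factors already cancelled). Leading coefficient of the denominator: 32. Divide through by 32 for the monic polynomial.

Hence the answer: s^4 + 9*s^3/4 + 3*s^2 + 25*s/8 + 5/8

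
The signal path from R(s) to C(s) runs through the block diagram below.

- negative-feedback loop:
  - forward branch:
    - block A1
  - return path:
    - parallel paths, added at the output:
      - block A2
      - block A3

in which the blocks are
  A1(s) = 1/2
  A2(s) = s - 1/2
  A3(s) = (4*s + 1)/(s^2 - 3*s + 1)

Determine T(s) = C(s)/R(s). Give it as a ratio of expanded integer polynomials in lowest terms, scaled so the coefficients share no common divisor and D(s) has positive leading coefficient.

[1] parallel reduction of A2, A3: (2*s^3 - 7*s^2 + 13*s + 1)/(2*s^2 - 6*s + 2)
[2] reduce the feedback loop with forward A1 and return (A2+A3): this yields T(s), and no further normalization is needed

Final answer: (2*s^2 - 6*s + 2)/(2*s^3 - 3*s^2 + s + 5)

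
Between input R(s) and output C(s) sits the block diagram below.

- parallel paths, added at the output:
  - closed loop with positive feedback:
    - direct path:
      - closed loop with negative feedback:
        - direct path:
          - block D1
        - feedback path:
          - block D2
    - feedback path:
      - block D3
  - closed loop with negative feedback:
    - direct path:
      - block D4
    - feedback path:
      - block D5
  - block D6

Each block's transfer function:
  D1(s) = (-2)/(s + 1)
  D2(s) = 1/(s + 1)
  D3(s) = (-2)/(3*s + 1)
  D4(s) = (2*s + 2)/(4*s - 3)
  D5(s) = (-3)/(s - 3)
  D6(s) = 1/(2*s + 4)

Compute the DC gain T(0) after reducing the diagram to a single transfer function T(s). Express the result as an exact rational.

Reducing step by step:

Step 1: reduce the feedback loop with forward D1 and return D2 = (-2*s - 2)/(s^2 + 2*s - 1)
Step 2: close the feedback loop around [D1/(1+D1*D2)], D3 = (-6*s^2 - 8*s - 2)/(3*s^3 + 7*s^2 - 5*s - 5)
Step 3: reduce the feedback loop with forward D4 and return D5 = (2*s^2 - 4*s - 6)/(4*s^2 - 21*s + 3)
Step 4: add [[D1/(1+D1*D2)]/(1-[D1/(1+D1*D2)]*D3)], [D4/(1+D4*D5)], D6 (parallel) = (12*s^6 - 8*s^5 - 47*s^4 + 214*s^3 + 682*s^2 + 410*s + 81)/(24*s^6 - 22*s^5 - 456*s^4 - 420*s^3 + 604*s^2 + 330*s - 60)
That last expression is T(s); at s = 0 only the constant terms survive, so T(0) = 81/(-60) = -27/20.

Answer: -27/20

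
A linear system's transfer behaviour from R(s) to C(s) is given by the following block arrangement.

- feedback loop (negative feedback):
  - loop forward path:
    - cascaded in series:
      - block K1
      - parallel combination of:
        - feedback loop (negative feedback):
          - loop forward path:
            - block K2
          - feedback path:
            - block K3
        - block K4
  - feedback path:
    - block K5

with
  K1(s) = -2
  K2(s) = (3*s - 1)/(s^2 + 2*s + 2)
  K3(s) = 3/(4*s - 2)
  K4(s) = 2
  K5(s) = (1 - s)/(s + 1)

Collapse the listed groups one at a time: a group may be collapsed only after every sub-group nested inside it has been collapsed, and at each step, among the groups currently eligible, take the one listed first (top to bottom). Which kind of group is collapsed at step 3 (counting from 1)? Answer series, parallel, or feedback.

[1] feedback reduction of K2, K3
[2] parallel reduction of [K2/(1+K2*K3)], K4
[3] reduce the series chain K1, ([K2/(1+K2*K3)]+K4)
[4] close the feedback loop around (K1*([K2/(1+K2*K3)]+K4)), K5
The group at step 3 is a series group.

Answer: series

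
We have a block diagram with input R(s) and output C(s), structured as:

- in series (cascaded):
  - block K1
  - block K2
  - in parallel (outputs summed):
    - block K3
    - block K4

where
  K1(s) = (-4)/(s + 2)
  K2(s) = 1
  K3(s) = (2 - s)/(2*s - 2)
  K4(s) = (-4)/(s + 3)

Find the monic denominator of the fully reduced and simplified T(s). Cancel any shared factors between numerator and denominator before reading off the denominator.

Reducing step by step:

Step 1. combine K3, K4 in parallel gives (-s^2 - 9*s + 14)/(2*s^2 + 4*s - 6)
Step 2. combine K1, K2, (K3+K4) in series gives (2*s^2 + 18*s - 28)/(s^3 + 4*s^2 + s - 6)
T(s) is the step-2 result (common factors already cancelled). Leading coefficient of the denominator: 1, so no rescaling is needed.

Answer: s^3 + 4*s^2 + s - 6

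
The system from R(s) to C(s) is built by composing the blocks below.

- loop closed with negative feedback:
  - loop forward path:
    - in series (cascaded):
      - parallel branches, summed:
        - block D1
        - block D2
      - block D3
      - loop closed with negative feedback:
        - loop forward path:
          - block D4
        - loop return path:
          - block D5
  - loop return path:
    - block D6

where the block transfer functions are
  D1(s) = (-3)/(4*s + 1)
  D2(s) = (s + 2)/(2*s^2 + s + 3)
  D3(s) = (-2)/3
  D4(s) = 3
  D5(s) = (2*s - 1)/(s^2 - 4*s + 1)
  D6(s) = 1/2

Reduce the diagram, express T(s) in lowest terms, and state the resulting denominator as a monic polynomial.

First reduce the diagram to T(s).

(1) sum the parallel branches D1, D2 = (-2*s^2 + 6*s - 7)/(8*s^3 + 6*s^2 + 13*s + 3)
(2) apply the feedback formula to D4, D5 = (3*s^2 - 12*s + 3)/(s^2 + 2*s - 2)
(3) cascade (D1+D2), D3, [D4/(1+D4*D5)] = (4*s^4 - 28*s^3 + 66*s^2 - 68*s + 14)/(8*s^5 + 22*s^4 + 9*s^3 + 17*s^2 - 20*s - 6)
(4) collapse the loop (((D1+D2)*D3*[D4/(1+D4*D5)]) forward, D6 return) = (4*s^4 - 28*s^3 + 66*s^2 - 68*s + 14)/(8*s^5 + 24*s^4 - 5*s^3 + 50*s^2 - 54*s + 1)
That last expression is T(s), already simplified. Scaling its denominator by 1/8 (the reciprocal of the leading coefficient) yields the monic denominator.

Answer: s^5 + 3*s^4 - 5*s^3/8 + 25*s^2/4 - 27*s/4 + 1/8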